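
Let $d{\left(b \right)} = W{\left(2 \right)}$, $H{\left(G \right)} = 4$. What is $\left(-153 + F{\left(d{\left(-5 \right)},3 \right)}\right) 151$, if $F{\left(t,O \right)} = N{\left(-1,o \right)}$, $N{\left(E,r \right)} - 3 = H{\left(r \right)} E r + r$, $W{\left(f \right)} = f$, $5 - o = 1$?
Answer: $-24462$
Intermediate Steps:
$o = 4$ ($o = 5 - 1 = 4$)
$d{\left(b \right)} = 2$
$N{\left(E,r \right)} = 3 + r + 4 E r$ ($N{\left(E,r \right)} = 3 + \left(4 E r + r\right) = 3 + \left(r + 4 E r\right) = 3 + r + 4 E r$)
$F{\left(t,O \right)} = -9$ ($F{\left(t,O \right)} = 3 + 4 + 4 \left(-1\right) 4 = 3 + 4 - 16 = -9$)
$\left(-153 + F{\left(d{\left(-5 \right)},3 \right)}\right) 151 = \left(-153 - 9\right) 151 = \left(-162\right) 151 = -24462$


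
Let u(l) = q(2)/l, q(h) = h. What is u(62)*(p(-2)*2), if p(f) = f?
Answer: -4/31 ≈ -0.12903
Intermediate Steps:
u(l) = 2/l
u(62)*(p(-2)*2) = (2/62)*(-2*2) = (2*(1/62))*(-4) = (1/31)*(-4) = -4/31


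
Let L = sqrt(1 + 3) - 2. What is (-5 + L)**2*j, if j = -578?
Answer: -14450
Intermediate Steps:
L = 0 (L = sqrt(4) - 2 = 2 - 2 = 0)
(-5 + L)**2*j = (-5 + 0)**2*(-578) = (-5)**2*(-578) = 25*(-578) = -14450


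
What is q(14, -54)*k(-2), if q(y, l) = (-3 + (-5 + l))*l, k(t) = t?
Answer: -6696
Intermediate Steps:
q(y, l) = l*(-8 + l) (q(y, l) = (-8 + l)*l = l*(-8 + l))
q(14, -54)*k(-2) = -54*(-8 - 54)*(-2) = -54*(-62)*(-2) = 3348*(-2) = -6696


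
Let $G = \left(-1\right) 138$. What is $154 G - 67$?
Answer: $-21319$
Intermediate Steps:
$G = -138$
$154 G - 67 = 154 \left(-138\right) - 67 = -21252 - 67 = -21319$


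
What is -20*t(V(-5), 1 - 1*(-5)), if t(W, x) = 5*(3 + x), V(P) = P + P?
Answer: -900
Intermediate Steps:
V(P) = 2*P
t(W, x) = 15 + 5*x
-20*t(V(-5), 1 - 1*(-5)) = -20*(15 + 5*(1 - 1*(-5))) = -20*(15 + 5*(1 + 5)) = -20*(15 + 5*6) = -20*(15 + 30) = -20*45 = -900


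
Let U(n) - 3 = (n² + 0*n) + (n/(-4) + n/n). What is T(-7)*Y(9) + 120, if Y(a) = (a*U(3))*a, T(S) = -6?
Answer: -11667/2 ≈ -5833.5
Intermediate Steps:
U(n) = 4 + n² - n/4 (U(n) = 3 + ((n² + 0*n) + (n/(-4) + n/n)) = 3 + ((n² + 0) + (n*(-¼) + 1)) = 3 + (n² + (-n/4 + 1)) = 3 + (n² + (1 - n/4)) = 3 + (1 + n² - n/4) = 4 + n² - n/4)
Y(a) = 49*a²/4 (Y(a) = (a*(4 + 3² - ¼*3))*a = (a*(4 + 9 - ¾))*a = (a*(49/4))*a = (49*a/4)*a = 49*a²/4)
T(-7)*Y(9) + 120 = -147*9²/2 + 120 = -147*81/2 + 120 = -6*3969/4 + 120 = -11907/2 + 120 = -11667/2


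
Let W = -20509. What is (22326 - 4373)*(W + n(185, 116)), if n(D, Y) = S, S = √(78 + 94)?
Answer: -368198077 + 35906*√43 ≈ -3.6796e+8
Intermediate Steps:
S = 2*√43 (S = √172 = 2*√43 ≈ 13.115)
n(D, Y) = 2*√43
(22326 - 4373)*(W + n(185, 116)) = (22326 - 4373)*(-20509 + 2*√43) = 17953*(-20509 + 2*√43) = -368198077 + 35906*√43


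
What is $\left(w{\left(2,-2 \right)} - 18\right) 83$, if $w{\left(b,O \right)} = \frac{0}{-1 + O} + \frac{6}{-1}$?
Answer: $-1992$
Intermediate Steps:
$w{\left(b,O \right)} = -6$ ($w{\left(b,O \right)} = 0 + 6 \left(-1\right) = 0 - 6 = -6$)
$\left(w{\left(2,-2 \right)} - 18\right) 83 = \left(-6 - 18\right) 83 = \left(-24\right) 83 = -1992$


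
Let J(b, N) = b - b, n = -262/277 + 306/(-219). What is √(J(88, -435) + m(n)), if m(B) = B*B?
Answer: 47380/20221 ≈ 2.3431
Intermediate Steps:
n = -47380/20221 (n = -262*1/277 + 306*(-1/219) = -262/277 - 102/73 = -47380/20221 ≈ -2.3431)
J(b, N) = 0
m(B) = B²
√(J(88, -435) + m(n)) = √(0 + (-47380/20221)²) = √(0 + 2244864400/408888841) = √(2244864400/408888841) = 47380/20221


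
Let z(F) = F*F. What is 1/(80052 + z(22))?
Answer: 1/80536 ≈ 1.2417e-5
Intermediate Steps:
z(F) = F²
1/(80052 + z(22)) = 1/(80052 + 22²) = 1/(80052 + 484) = 1/80536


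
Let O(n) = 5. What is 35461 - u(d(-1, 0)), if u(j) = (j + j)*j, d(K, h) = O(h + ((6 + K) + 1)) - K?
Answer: 35389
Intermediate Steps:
d(K, h) = 5 - K
u(j) = 2*j² (u(j) = (2*j)*j = 2*j²)
35461 - u(d(-1, 0)) = 35461 - 2*(5 - 1*(-1))² = 35461 - 2*(5 + 1)² = 35461 - 2*6² = 35461 - 2*36 = 35461 - 1*72 = 35461 - 72 = 35389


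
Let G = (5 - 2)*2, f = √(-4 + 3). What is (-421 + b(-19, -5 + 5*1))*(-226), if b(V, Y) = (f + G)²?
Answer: 87236 - 2712*I ≈ 87236.0 - 2712.0*I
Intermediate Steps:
f = I (f = √(-1) = I ≈ 1.0*I)
G = 6 (G = 3*2 = 6)
b(V, Y) = (6 + I)² (b(V, Y) = (I + 6)² = (6 + I)²)
(-421 + b(-19, -5 + 5*1))*(-226) = (-421 + (6 + I)²)*(-226) = 95146 - 226*(6 + I)²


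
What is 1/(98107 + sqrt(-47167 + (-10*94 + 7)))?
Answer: 98107/9625031549 - 10*I*sqrt(481)/9625031549 ≈ 1.0193e-5 - 2.2786e-8*I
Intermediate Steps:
1/(98107 + sqrt(-47167 + (-10*94 + 7))) = 1/(98107 + sqrt(-47167 + (-940 + 7))) = 1/(98107 + sqrt(-47167 - 933)) = 1/(98107 + sqrt(-48100)) = 1/(98107 + 10*I*sqrt(481))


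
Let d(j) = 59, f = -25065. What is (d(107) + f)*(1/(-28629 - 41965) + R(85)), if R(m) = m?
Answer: -75024113967/35297 ≈ -2.1255e+6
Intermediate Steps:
(d(107) + f)*(1/(-28629 - 41965) + R(85)) = (59 - 25065)*(1/(-28629 - 41965) + 85) = -25006*(1/(-70594) + 85) = -25006*(-1/70594 + 85) = -25006*6000489/70594 = -75024113967/35297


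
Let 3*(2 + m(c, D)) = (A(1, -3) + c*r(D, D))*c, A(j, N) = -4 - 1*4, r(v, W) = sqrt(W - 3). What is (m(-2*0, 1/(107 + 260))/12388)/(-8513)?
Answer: 1/52729522 ≈ 1.8965e-8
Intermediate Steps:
r(v, W) = sqrt(-3 + W)
A(j, N) = -8 (A(j, N) = -4 - 4 = -8)
m(c, D) = -2 + c*(-8 + c*sqrt(-3 + D))/3 (m(c, D) = -2 + ((-8 + c*sqrt(-3 + D))*c)/3 = -2 + (c*(-8 + c*sqrt(-3 + D)))/3 = -2 + c*(-8 + c*sqrt(-3 + D))/3)
(m(-2*0, 1/(107 + 260))/12388)/(-8513) = ((-2 - (-16)*0/3 + (-2*0)**2*sqrt(-3 + 1/(107 + 260))/3)/12388)/(-8513) = ((-2 - 8/3*0 + (1/3)*0**2*sqrt(-3 + 1/367))*(1/12388))*(-1/8513) = ((-2 + 0 + (1/3)*0*sqrt(-3 + 1/367))*(1/12388))*(-1/8513) = ((-2 + 0 + (1/3)*0*sqrt(-1100/367))*(1/12388))*(-1/8513) = ((-2 + 0 + (1/3)*0*(10*I*sqrt(4037)/367))*(1/12388))*(-1/8513) = ((-2 + 0 + 0)*(1/12388))*(-1/8513) = -2*1/12388*(-1/8513) = -1/6194*(-1/8513) = 1/52729522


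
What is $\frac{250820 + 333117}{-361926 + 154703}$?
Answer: $- \frac{583937}{207223} \approx -2.8179$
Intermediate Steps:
$\frac{250820 + 333117}{-361926 + 154703} = \frac{583937}{-207223} = 583937 \left(- \frac{1}{207223}\right) = - \frac{583937}{207223}$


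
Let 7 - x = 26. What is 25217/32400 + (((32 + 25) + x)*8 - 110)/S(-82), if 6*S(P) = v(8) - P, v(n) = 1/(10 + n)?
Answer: 716090309/47854800 ≈ 14.964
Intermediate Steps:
x = -19 (x = 7 - 1*26 = 7 - 26 = -19)
S(P) = 1/108 - P/6 (S(P) = (1/(10 + 8) - P)/6 = (1/18 - P)/6 = 1/108 - P/6)
25217/32400 + (((32 + 25) + x)*8 - 110)/S(-82) = 25217/32400 + (((32 + 25) - 19)*8 - 110)/(1/108 - ⅙*(-82)) = 25217*(1/32400) + ((57 - 19)*8 - 110)/(1/108 + 41/3) = 25217/32400 + (38*8 - 110)/(1477/108) = 25217/32400 + (304 - 110)*(108/1477) = 25217/32400 + 194*(108/1477) = 25217/32400 + 20952/1477 = 716090309/47854800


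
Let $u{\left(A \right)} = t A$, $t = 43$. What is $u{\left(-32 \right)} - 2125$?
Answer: $-3501$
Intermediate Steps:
$u{\left(A \right)} = 43 A$
$u{\left(-32 \right)} - 2125 = 43 \left(-32\right) - 2125 = -1376 - 2125 = -3501$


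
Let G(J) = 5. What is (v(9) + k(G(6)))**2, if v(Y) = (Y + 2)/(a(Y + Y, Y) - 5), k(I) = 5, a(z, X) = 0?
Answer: 196/25 ≈ 7.8400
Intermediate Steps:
v(Y) = -2/5 - Y/5 (v(Y) = (Y + 2)/(0 - 5) = (2 + Y)/(-5) = (2 + Y)*(-1/5) = -2/5 - Y/5)
(v(9) + k(G(6)))**2 = ((-2/5 - 1/5*9) + 5)**2 = ((-2/5 - 9/5) + 5)**2 = (-11/5 + 5)**2 = (14/5)**2 = 196/25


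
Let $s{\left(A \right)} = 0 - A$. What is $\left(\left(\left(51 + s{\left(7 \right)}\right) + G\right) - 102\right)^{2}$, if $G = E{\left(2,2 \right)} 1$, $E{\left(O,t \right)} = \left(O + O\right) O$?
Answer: $2500$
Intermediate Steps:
$s{\left(A \right)} = - A$
$E{\left(O,t \right)} = 2 O^{2}$ ($E{\left(O,t \right)} = 2 O O = 2 O^{2}$)
$G = 8$ ($G = 2 \cdot 2^{2} \cdot 1 = 2 \cdot 4 \cdot 1 = 8 \cdot 1 = 8$)
$\left(\left(\left(51 + s{\left(7 \right)}\right) + G\right) - 102\right)^{2} = \left(\left(\left(51 - 7\right) + 8\right) - 102\right)^{2} = \left(\left(44 + 8\right) - 102\right)^{2} = \left(52 - 102\right)^{2} = \left(-50\right)^{2} = 2500$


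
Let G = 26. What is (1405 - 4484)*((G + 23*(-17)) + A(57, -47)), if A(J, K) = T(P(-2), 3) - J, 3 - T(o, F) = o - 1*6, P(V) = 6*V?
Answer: 1234679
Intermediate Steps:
T(o, F) = 9 - o (T(o, F) = 3 - (o - 1*6) = 3 - (o - 6) = 3 - (-6 + o) = 3 + (6 - o) = 9 - o)
A(J, K) = 21 - J (A(J, K) = (9 - 6*(-2)) - J = (9 - 1*(-12)) - J = (9 + 12) - J = 21 - J)
(1405 - 4484)*((G + 23*(-17)) + A(57, -47)) = (1405 - 4484)*((26 + 23*(-17)) + (21 - 1*57)) = -3079*((26 - 391) + (21 - 57)) = -3079*(-365 - 36) = -3079*(-401) = 1234679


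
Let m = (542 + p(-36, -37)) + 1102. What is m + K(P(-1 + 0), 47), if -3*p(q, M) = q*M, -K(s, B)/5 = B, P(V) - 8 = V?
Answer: 965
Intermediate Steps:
P(V) = 8 + V
K(s, B) = -5*B
p(q, M) = -M*q/3 (p(q, M) = -q*M/3 = -M*q/3)
m = 1200 (m = (542 - ⅓*(-37)*(-36)) + 1102 = (542 - 444) + 1102 = 98 + 1102 = 1200)
m + K(P(-1 + 0), 47) = 1200 - 5*47 = 1200 - 235 = 965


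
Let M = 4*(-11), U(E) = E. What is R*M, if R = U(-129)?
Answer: 5676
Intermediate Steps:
M = -44
R = -129
R*M = -129*(-44) = 5676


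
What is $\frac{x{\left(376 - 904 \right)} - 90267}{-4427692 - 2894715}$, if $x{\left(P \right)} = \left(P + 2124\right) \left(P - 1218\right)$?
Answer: $\frac{2876883}{7322407} \approx 0.39289$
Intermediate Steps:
$x{\left(P \right)} = \left(-1218 + P\right) \left(2124 + P\right)$ ($x{\left(P \right)} = \left(2124 + P\right) \left(-1218 + P\right) = \left(-1218 + P\right) \left(2124 + P\right)$)
$\frac{x{\left(376 - 904 \right)} - 90267}{-4427692 - 2894715} = \frac{\left(-2587032 + \left(376 - 904\right)^{2} + 906 \left(376 - 904\right)\right) - 90267}{-4427692 - 2894715} = \frac{\left(-2587032 + \left(376 - 904\right)^{2} + 906 \left(376 - 904\right)\right) - 90267}{-7322407} = \left(\left(-2587032 + \left(-528\right)^{2} + 906 \left(-528\right)\right) - 90267\right) \left(- \frac{1}{7322407}\right) = \left(\left(-2587032 + 278784 - 478368\right) - 90267\right) \left(- \frac{1}{7322407}\right) = \left(-2786616 - 90267\right) \left(- \frac{1}{7322407}\right) = \left(-2876883\right) \left(- \frac{1}{7322407}\right) = \frac{2876883}{7322407}$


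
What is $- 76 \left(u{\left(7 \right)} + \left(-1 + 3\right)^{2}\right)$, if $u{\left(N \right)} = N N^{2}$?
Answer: $-26372$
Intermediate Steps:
$u{\left(N \right)} = N^{3}$
$- 76 \left(u{\left(7 \right)} + \left(-1 + 3\right)^{2}\right) = - 76 \left(7^{3} + \left(-1 + 3\right)^{2}\right) = - 76 \left(343 + 2^{2}\right) = - 76 \left(343 + 4\right) = \left(-76\right) 347 = -26372$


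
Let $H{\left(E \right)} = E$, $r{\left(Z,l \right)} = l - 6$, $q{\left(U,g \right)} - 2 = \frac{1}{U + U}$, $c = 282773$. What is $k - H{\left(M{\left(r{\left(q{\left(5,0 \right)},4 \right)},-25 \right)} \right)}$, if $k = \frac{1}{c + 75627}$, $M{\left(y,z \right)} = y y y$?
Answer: $\frac{2867201}{358400} \approx 8.0$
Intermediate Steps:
$q{\left(U,g \right)} = 2 + \frac{1}{2 U}$ ($q{\left(U,g \right)} = 2 + \frac{1}{U + U} = 2 + \frac{1}{2 U}$)
$r{\left(Z,l \right)} = -6 + l$ ($r{\left(Z,l \right)} = l - 6 = -6 + l$)
$M{\left(y,z \right)} = y^{3}$ ($M{\left(y,z \right)} = y^{2} y = y^{3}$)
$k = \frac{1}{358400}$ ($k = \frac{1}{282773 + 75627} = \frac{1}{358400} \approx 2.7902 \cdot 10^{-6}$)
$k - H{\left(M{\left(r{\left(q{\left(5,0 \right)},4 \right)},-25 \right)} \right)} = \frac{1}{358400} - \left(-6 + 4\right)^{3} = \frac{1}{358400} - \left(-2\right)^{3} = \frac{1}{358400} - -8 = \frac{1}{358400} + 8 = \frac{2867201}{358400}$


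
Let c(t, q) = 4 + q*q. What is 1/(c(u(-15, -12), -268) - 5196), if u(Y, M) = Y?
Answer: 1/66632 ≈ 1.5008e-5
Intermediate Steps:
c(t, q) = 4 + q²
1/(c(u(-15, -12), -268) - 5196) = 1/((4 + (-268)²) - 5196) = 1/((4 + 71824) - 5196) = 1/(71828 - 5196) = 1/66632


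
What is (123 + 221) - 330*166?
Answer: -54436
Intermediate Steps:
(123 + 221) - 330*166 = 344 - 54780 = -54436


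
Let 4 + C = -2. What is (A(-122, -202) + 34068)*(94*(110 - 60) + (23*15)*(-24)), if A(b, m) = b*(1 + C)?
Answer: -124147240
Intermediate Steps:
C = -6 (C = -4 - 2 = -6)
A(b, m) = -5*b (A(b, m) = b*(1 - 6) = b*(-5) = -5*b)
(A(-122, -202) + 34068)*(94*(110 - 60) + (23*15)*(-24)) = (-5*(-122) + 34068)*(94*(110 - 60) + (23*15)*(-24)) = (610 + 34068)*(94*50 + 345*(-24)) = 34678*(4700 - 8280) = 34678*(-3580) = -124147240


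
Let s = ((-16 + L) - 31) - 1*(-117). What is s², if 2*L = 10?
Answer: 5625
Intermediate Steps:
L = 5 (L = (½)*10 = 5)
s = 75 (s = ((-16 + 5) - 31) - 1*(-117) = (-11 - 31) + 117 = -42 + 117 = 75)
s² = 75² = 5625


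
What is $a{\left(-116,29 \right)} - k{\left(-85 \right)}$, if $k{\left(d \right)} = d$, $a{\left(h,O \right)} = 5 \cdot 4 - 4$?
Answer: $101$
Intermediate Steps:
$a{\left(h,O \right)} = 16$ ($a{\left(h,O \right)} = 20 - 4 = 16$)
$a{\left(-116,29 \right)} - k{\left(-85 \right)} = 16 - -85 = 16 + 85 = 101$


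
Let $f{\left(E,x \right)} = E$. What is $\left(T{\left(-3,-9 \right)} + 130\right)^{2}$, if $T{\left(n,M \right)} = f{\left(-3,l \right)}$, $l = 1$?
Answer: $16129$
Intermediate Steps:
$T{\left(n,M \right)} = -3$
$\left(T{\left(-3,-9 \right)} + 130\right)^{2} = \left(-3 + 130\right)^{2} = 127^{2} = 16129$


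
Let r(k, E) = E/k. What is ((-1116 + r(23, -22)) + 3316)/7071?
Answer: 50578/162633 ≈ 0.31099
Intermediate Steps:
((-1116 + r(23, -22)) + 3316)/7071 = ((-1116 - 22/23) + 3316)/7071 = ((-1116 - 22*1/23) + 3316)*(1/7071) = ((-1116 - 22/23) + 3316)*(1/7071) = (-25690/23 + 3316)*(1/7071) = (50578/23)*(1/7071) = 50578/162633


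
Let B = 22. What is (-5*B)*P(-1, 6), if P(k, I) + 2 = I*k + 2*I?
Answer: -440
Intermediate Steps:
P(k, I) = -2 + 2*I + I*k (P(k, I) = -2 + (I*k + 2*I) = -2 + (2*I + I*k) = -2 + 2*I + I*k)
(-5*B)*P(-1, 6) = (-5*22)*(-2 + 2*6 + 6*(-1)) = -110*(-2 + 12 - 6) = -110*4 = -440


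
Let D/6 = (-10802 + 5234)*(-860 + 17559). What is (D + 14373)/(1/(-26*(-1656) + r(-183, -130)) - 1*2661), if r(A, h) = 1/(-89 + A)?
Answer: 6533295473313189/31163585419 ≈ 2.0965e+5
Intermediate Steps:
D = -557880192 (D = 6*((-10802 + 5234)*(-860 + 17559)) = 6*(-5568*16699) = 6*(-92980032) = -557880192)
(D + 14373)/(1/(-26*(-1656) + r(-183, -130)) - 1*2661) = (-557880192 + 14373)/(1/(-26*(-1656) + 1/(-89 - 183)) - 1*2661) = -557865819/(1/(43056 + 1/(-272)) - 2661) = -557865819/(1/(43056 - 1/272) - 2661) = -557865819/(1/(11711231/272) - 2661) = -557865819/(272/11711231 - 2661) = -557865819/(-31163585419/11711231) = -557865819*(-11711231/31163585419) = 6533295473313189/31163585419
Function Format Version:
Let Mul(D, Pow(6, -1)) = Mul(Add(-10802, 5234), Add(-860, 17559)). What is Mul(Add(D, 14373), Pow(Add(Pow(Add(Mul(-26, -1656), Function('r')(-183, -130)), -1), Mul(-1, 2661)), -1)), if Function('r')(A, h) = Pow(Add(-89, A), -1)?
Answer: Rational(6533295473313189, 31163585419) ≈ 2.0965e+5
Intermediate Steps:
D = -557880192 (D = Mul(6, Mul(Add(-10802, 5234), Add(-860, 17559))) = Mul(6, Mul(-5568, 16699)) = Mul(6, -92980032) = -557880192)
Mul(Add(D, 14373), Pow(Add(Pow(Add(Mul(-26, -1656), Function('r')(-183, -130)), -1), Mul(-1, 2661)), -1)) = Mul(Add(-557880192, 14373), Pow(Add(Pow(Add(Mul(-26, -1656), Pow(Add(-89, -183), -1)), -1), Mul(-1, 2661)), -1)) = Mul(-557865819, Pow(Add(Pow(Add(43056, Pow(-272, -1)), -1), -2661), -1)) = Mul(-557865819, Pow(Add(Pow(Add(43056, Rational(-1, 272)), -1), -2661), -1)) = Mul(-557865819, Pow(Add(Pow(Rational(11711231, 272), -1), -2661), -1)) = Mul(-557865819, Pow(Add(Rational(272, 11711231), -2661), -1)) = Mul(-557865819, Pow(Rational(-31163585419, 11711231), -1)) = Mul(-557865819, Rational(-11711231, 31163585419)) = Rational(6533295473313189, 31163585419)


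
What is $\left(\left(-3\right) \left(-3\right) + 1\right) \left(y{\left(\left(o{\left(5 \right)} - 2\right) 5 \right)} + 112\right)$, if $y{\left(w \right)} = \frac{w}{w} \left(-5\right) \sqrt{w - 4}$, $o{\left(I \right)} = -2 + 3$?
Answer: $1120 - 150 i \approx 1120.0 - 150.0 i$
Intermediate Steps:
$o{\left(I \right)} = 1$
$y{\left(w \right)} = - 5 \sqrt{-4 + w}$ ($y{\left(w \right)} = 1 \left(-5\right) \sqrt{-4 + w} = - 5 \sqrt{-4 + w}$)
$\left(\left(-3\right) \left(-3\right) + 1\right) \left(y{\left(\left(o{\left(5 \right)} - 2\right) 5 \right)} + 112\right) = \left(\left(-3\right) \left(-3\right) + 1\right) \left(- 5 \sqrt{-4 + \left(1 - 2\right) 5} + 112\right) = \left(9 + 1\right) \left(- 5 \sqrt{-4 - 5} + 112\right) = 10 \left(- 5 \sqrt{-4 - 5} + 112\right) = 10 \left(- 5 \sqrt{-9} + 112\right) = 10 \left(- 5 \cdot 3 i + 112\right) = 10 \left(- 15 i + 112\right) = 10 \left(112 - 15 i\right) = 1120 - 150 i$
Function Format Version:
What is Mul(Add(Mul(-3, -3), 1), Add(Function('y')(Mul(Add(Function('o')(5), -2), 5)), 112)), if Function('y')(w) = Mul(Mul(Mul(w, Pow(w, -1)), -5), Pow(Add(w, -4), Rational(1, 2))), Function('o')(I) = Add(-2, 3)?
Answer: Add(1120, Mul(-150, I)) ≈ Add(1120.0, Mul(-150.00, I))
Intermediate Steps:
Function('o')(I) = 1
Function('y')(w) = Mul(-5, Pow(Add(-4, w), Rational(1, 2))) (Function('y')(w) = Mul(Mul(1, -5), Pow(Add(-4, w), Rational(1, 2))) = Mul(-5, Pow(Add(-4, w), Rational(1, 2))))
Mul(Add(Mul(-3, -3), 1), Add(Function('y')(Mul(Add(Function('o')(5), -2), 5)), 112)) = Mul(Add(Mul(-3, -3), 1), Add(Mul(-5, Pow(Add(-4, Mul(Add(1, -2), 5)), Rational(1, 2))), 112)) = Mul(Add(9, 1), Add(Mul(-5, Pow(Add(-4, Mul(-1, 5)), Rational(1, 2))), 112)) = Mul(10, Add(Mul(-5, Pow(Add(-4, -5), Rational(1, 2))), 112)) = Mul(10, Add(Mul(-5, Pow(-9, Rational(1, 2))), 112)) = Mul(10, Add(Mul(-5, Mul(3, I)), 112)) = Mul(10, Add(Mul(-15, I), 112)) = Mul(10, Add(112, Mul(-15, I))) = Add(1120, Mul(-150, I))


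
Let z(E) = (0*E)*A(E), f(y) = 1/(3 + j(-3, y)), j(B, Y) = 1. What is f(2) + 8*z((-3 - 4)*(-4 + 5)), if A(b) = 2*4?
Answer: 1/4 ≈ 0.25000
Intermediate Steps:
A(b) = 8
f(y) = 1/4 (f(y) = 1/(3 + 1) = 1/4)
z(E) = 0 (z(E) = (0*E)*8 = 0*8 = 0)
f(2) + 8*z((-3 - 4)*(-4 + 5)) = 1/4 + 8*0 = 1/4 + 0 = 1/4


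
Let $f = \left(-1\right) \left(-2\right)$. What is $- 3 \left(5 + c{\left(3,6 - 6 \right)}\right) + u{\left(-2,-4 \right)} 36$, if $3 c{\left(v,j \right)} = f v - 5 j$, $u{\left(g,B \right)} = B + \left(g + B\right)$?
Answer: $-381$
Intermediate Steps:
$f = 2$
$u{\left(g,B \right)} = g + 2 B$ ($u{\left(g,B \right)} = B + \left(B + g\right) = g + 2 B$)
$c{\left(v,j \right)} = - \frac{5 j}{3} + \frac{2 v}{3}$ ($c{\left(v,j \right)} = \frac{2 v - 5 j}{3} = \frac{- 5 j + 2 v}{3} = - \frac{5 j}{3} + \frac{2 v}{3}$)
$- 3 \left(5 + c{\left(3,6 - 6 \right)}\right) + u{\left(-2,-4 \right)} 36 = - 3 \left(5 + \left(- \frac{5 \left(6 - 6\right)}{3} + \frac{2}{3} \cdot 3\right)\right) + \left(-2 + 2 \left(-4\right)\right) 36 = - 3 \left(5 + \left(- \frac{5 \left(6 - 6\right)}{3} + 2\right)\right) + \left(-2 - 8\right) 36 = - 3 \left(5 + \left(\left(- \frac{5}{3}\right) 0 + 2\right)\right) - 360 = - 3 \left(5 + \left(0 + 2\right)\right) - 360 = - 3 \left(5 + 2\right) - 360 = \left(-3\right) 7 - 360 = -21 - 360 = -381$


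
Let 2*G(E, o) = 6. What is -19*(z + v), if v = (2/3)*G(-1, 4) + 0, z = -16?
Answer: 266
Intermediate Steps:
G(E, o) = 3 (G(E, o) = (½)*6 = 3)
v = 2 (v = (2/3)*3 + 0 = (2*(⅓))*3 + 0 = (⅔)*3 + 0 = 2 + 0 = 2)
-19*(z + v) = -19*(-16 + 2) = -19*(-14) = 266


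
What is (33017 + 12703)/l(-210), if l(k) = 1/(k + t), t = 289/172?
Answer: -409548330/43 ≈ -9.5244e+6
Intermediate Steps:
t = 289/172 (t = 289*(1/172) = 289/172 ≈ 1.6802)
l(k) = 1/(289/172 + k) (l(k) = 1/(k + 289/172) = 1/(289/172 + k))
(33017 + 12703)/l(-210) = (33017 + 12703)/((172/(289 + 172*(-210)))) = 45720/((172/(289 - 36120))) = 45720/((172/(-35831))) = 45720/((172*(-1/35831))) = 45720/(-172/35831) = 45720*(-35831/172) = -409548330/43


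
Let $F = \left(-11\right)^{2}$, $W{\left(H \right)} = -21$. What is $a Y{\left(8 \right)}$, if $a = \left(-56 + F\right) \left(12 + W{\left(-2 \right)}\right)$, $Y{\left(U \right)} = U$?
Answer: $-4680$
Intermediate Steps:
$F = 121$
$a = -585$ ($a = \left(-56 + 121\right) \left(12 - 21\right) = 65 \left(-9\right) = -585$)
$a Y{\left(8 \right)} = \left(-585\right) 8 = -4680$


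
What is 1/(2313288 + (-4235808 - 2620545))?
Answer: -1/4543065 ≈ -2.2012e-7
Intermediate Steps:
1/(2313288 + (-4235808 - 2620545)) = 1/(2313288 - 6856353) = 1/(-4543065) = -1/4543065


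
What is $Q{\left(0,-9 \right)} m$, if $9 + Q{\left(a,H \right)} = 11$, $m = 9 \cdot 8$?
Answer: $144$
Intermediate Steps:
$m = 72$
$Q{\left(a,H \right)} = 2$ ($Q{\left(a,H \right)} = -9 + 11 = 2$)
$Q{\left(0,-9 \right)} m = 2 \cdot 72 = 144$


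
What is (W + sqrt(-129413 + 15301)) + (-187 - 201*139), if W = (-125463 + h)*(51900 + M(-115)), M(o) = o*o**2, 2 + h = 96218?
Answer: 42963083699 + 8*I*sqrt(1783) ≈ 4.2963e+10 + 337.8*I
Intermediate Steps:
h = 96216 (h = -2 + 96218 = 96216)
M(o) = o**3
W = 42963111825 (W = (-125463 + 96216)*(51900 + (-115)**3) = -29247*(51900 - 1520875) = -29247*(-1468975) = 42963111825)
(W + sqrt(-129413 + 15301)) + (-187 - 201*139) = (42963111825 + sqrt(-129413 + 15301)) + (-187 - 201*139) = (42963111825 + sqrt(-114112)) + (-187 - 27939) = (42963111825 + 8*I*sqrt(1783)) - 28126 = 42963083699 + 8*I*sqrt(1783)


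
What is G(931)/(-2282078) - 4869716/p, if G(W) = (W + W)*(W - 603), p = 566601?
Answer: -5729557689092/646513838439 ≈ -8.8622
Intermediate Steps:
G(W) = 2*W*(-603 + W) (G(W) = (2*W)*(-603 + W) = 2*W*(-603 + W))
G(931)/(-2282078) - 4869716/p = (2*931*(-603 + 931))/(-2282078) - 4869716/566601 = (2*931*328)*(-1/2282078) - 4869716*1/566601 = 610736*(-1/2282078) - 4869716/566601 = -305368/1141039 - 4869716/566601 = -5729557689092/646513838439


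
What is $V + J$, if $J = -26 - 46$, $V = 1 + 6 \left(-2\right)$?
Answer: $-83$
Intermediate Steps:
$V = -11$ ($V = 1 - 12 = -11$)
$J = -72$ ($J = -26 - 46 = -72$)
$V + J = -11 - 72 = -83$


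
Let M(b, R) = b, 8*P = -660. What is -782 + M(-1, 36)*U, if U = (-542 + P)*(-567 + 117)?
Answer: -281807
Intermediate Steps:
P = -165/2 (P = (1/8)*(-660) = -165/2 ≈ -82.500)
U = 281025 (U = (-542 - 165/2)*(-567 + 117) = -1249/2*(-450) = 281025)
-782 + M(-1, 36)*U = -782 - 1*281025 = -782 - 281025 = -281807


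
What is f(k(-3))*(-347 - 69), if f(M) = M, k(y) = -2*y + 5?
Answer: -4576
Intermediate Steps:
k(y) = 5 - 2*y
f(k(-3))*(-347 - 69) = (5 - 2*(-3))*(-347 - 69) = (5 + 6)*(-416) = 11*(-416) = -4576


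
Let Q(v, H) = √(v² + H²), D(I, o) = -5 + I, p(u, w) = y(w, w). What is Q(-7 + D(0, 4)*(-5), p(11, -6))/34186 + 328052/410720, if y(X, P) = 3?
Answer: 82013/102680 + 3*√37/34186 ≈ 0.79926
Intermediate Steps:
p(u, w) = 3
Q(v, H) = √(H² + v²)
Q(-7 + D(0, 4)*(-5), p(11, -6))/34186 + 328052/410720 = √(3² + (-7 + (-5 + 0)*(-5))²)/34186 + 328052/410720 = √(9 + (-7 - 5*(-5))²)*(1/34186) + 328052*(1/410720) = √(9 + (-7 + 25)²)*(1/34186) + 82013/102680 = √(9 + 18²)*(1/34186) + 82013/102680 = √(9 + 324)*(1/34186) + 82013/102680 = √333*(1/34186) + 82013/102680 = (3*√37)*(1/34186) + 82013/102680 = 3*√37/34186 + 82013/102680 = 82013/102680 + 3*√37/34186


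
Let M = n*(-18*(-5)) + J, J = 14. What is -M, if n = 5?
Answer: -464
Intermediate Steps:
M = 464 (M = 5*(-18*(-5)) + 14 = 5*90 + 14 = 450 + 14 = 464)
-M = -1*464 = -464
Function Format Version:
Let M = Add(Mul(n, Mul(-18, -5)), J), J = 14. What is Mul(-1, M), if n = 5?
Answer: -464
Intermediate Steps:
M = 464 (M = Add(Mul(5, Mul(-18, -5)), 14) = Add(Mul(5, 90), 14) = Add(450, 14) = 464)
Mul(-1, M) = Mul(-1, 464) = -464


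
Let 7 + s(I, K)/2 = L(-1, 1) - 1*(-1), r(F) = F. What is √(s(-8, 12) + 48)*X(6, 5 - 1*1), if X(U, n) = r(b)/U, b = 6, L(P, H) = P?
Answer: √34 ≈ 5.8309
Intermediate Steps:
X(U, n) = 6/U
s(I, K) = -14 (s(I, K) = -14 + 2*(-1 - 1*(-1)) = -14 + 2*(-1 + 1) = -14 + 2*0 = -14 + 0 = -14)
√(s(-8, 12) + 48)*X(6, 5 - 1*1) = √(-14 + 48)*(6/6) = √34*(6*(⅙)) = √34*1 = √34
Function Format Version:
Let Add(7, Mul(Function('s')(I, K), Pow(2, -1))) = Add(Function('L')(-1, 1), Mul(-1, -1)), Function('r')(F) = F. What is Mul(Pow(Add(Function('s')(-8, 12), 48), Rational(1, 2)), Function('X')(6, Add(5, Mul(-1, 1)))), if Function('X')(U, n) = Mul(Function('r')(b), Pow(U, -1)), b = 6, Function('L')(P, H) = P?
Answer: Pow(34, Rational(1, 2)) ≈ 5.8309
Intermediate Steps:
Function('X')(U, n) = Mul(6, Pow(U, -1))
Function('s')(I, K) = -14 (Function('s')(I, K) = Add(-14, Mul(2, Add(-1, Mul(-1, -1)))) = Add(-14, Mul(2, Add(-1, 1))) = Add(-14, Mul(2, 0)) = Add(-14, 0) = -14)
Mul(Pow(Add(Function('s')(-8, 12), 48), Rational(1, 2)), Function('X')(6, Add(5, Mul(-1, 1)))) = Mul(Pow(Add(-14, 48), Rational(1, 2)), Mul(6, Pow(6, -1))) = Mul(Pow(34, Rational(1, 2)), Mul(6, Rational(1, 6))) = Mul(Pow(34, Rational(1, 2)), 1) = Pow(34, Rational(1, 2))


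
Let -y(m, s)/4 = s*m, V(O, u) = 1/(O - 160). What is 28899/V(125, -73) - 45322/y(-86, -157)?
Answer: -635199493/628 ≈ -1.0115e+6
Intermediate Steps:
V(O, u) = 1/(-160 + O)
y(m, s) = -4*m*s (y(m, s) = -4*s*m = -4*m*s)
28899/V(125, -73) - 45322/y(-86, -157) = 28899/(1/(-160 + 125)) - 45322/((-4*(-86)*(-157))) = 28899/(1/(-35)) - 45322/(-54008) = 28899/(-1/35) - 45322*(-1/54008) = 28899*(-35) + 527/628 = -1011465 + 527/628 = -635199493/628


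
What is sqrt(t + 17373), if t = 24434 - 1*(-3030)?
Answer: sqrt(44837) ≈ 211.75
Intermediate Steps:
t = 27464 (t = 24434 + 3030 = 27464)
sqrt(t + 17373) = sqrt(27464 + 17373) = sqrt(44837)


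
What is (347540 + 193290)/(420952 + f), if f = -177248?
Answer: 270415/121852 ≈ 2.2192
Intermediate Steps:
(347540 + 193290)/(420952 + f) = (347540 + 193290)/(420952 - 177248) = 540830/243704 = 540830*(1/243704) = 270415/121852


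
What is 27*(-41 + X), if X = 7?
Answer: -918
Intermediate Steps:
27*(-41 + X) = 27*(-41 + 7) = 27*(-34) = -918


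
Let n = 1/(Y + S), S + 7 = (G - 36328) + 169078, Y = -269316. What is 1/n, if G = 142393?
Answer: 5820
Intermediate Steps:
S = 275136 (S = -7 + ((142393 - 36328) + 169078) = -7 + (106065 + 169078) = -7 + 275143 = 275136)
n = 1/5820 (n = 1/(-269316 + 275136) = 1/5820 ≈ 0.00017182)
1/n = 1/(1/5820) = 5820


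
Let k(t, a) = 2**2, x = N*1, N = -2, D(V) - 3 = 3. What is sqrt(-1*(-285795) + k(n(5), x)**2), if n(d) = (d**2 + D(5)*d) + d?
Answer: sqrt(285811) ≈ 534.61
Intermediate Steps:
D(V) = 6 (D(V) = 3 + 3 = 6)
x = -2 (x = -2*1 = -2)
n(d) = d**2 + 7*d (n(d) = (d**2 + 6*d) + d = d**2 + 7*d)
k(t, a) = 4
sqrt(-1*(-285795) + k(n(5), x)**2) = sqrt(-1*(-285795) + 4**2) = sqrt(285795 + 16) = sqrt(285811)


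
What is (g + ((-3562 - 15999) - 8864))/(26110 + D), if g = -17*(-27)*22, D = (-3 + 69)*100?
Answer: -18327/32710 ≈ -0.56029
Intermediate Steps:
D = 6600 (D = 66*100 = 6600)
g = 10098 (g = 459*22 = 10098)
(g + ((-3562 - 15999) - 8864))/(26110 + D) = (10098 + ((-3562 - 15999) - 8864))/(26110 + 6600) = (10098 + (-19561 - 8864))/32710 = (10098 - 28425)*(1/32710) = -18327*1/32710 = -18327/32710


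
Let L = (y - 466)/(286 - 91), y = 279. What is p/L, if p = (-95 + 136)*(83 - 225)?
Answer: 1135290/187 ≈ 6071.1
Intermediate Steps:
p = -5822 (p = 41*(-142) = -5822)
L = -187/195 (L = (279 - 466)/(286 - 91) = -187/195 ≈ -0.95897)
p/L = -5822/(-187/195) = -5822*(-195/187) = 1135290/187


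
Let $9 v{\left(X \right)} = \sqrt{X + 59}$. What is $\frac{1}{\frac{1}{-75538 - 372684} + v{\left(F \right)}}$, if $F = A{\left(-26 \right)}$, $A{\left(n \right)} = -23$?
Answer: $\frac{1344666}{896441} \approx 1.5$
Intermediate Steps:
$F = -23$
$v{\left(X \right)} = \frac{\sqrt{59 + X}}{9}$ ($v{\left(X \right)} = \frac{\sqrt{X + 59}}{9} = \frac{\sqrt{59 + X}}{9}$)
$\frac{1}{\frac{1}{-75538 - 372684} + v{\left(F \right)}} = \frac{1}{\frac{1}{-75538 - 372684} + \frac{\sqrt{59 - 23}}{9}} = \frac{1}{\frac{1}{-448222} + \frac{\sqrt{36}}{9}} = \frac{1}{- \frac{1}{448222} + \frac{1}{9} \cdot 6} = \frac{1}{- \frac{1}{448222} + \frac{2}{3}} = \frac{1}{\frac{896441}{1344666}} = \frac{1344666}{896441}$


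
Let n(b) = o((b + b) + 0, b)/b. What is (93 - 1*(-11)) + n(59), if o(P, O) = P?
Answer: 106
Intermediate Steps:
n(b) = 2 (n(b) = ((b + b) + 0)/b = (2*b + 0)/b = (2*b)/b = 2)
(93 - 1*(-11)) + n(59) = (93 - 1*(-11)) + 2 = (93 + 11) + 2 = 104 + 2 = 106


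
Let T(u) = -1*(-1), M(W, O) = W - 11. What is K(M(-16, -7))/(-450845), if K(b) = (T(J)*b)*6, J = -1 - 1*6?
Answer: 162/450845 ≈ 0.00035933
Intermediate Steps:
M(W, O) = -11 + W
J = -7 (J = -1 - 6 = -7)
T(u) = 1
K(b) = 6*b (K(b) = (1*b)*6 = b*6 = 6*b)
K(M(-16, -7))/(-450845) = (6*(-11 - 16))/(-450845) = (6*(-27))*(-1/450845) = -162*(-1/450845) = 162/450845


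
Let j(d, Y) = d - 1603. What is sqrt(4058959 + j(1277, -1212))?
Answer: sqrt(4058633) ≈ 2014.6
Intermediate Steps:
j(d, Y) = -1603 + d
sqrt(4058959 + j(1277, -1212)) = sqrt(4058959 + (-1603 + 1277)) = sqrt(4058959 - 326) = sqrt(4058633)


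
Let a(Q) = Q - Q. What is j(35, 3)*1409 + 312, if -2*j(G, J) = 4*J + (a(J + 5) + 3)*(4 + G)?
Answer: -181137/2 ≈ -90569.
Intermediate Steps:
a(Q) = 0
j(G, J) = -6 - 2*J - 3*G/2 (j(G, J) = -(4*J + (0 + 3)*(4 + G))/2 = -(4*J + 3*(4 + G))/2 = -(4*J + (12 + 3*G))/2 = -(12 + 3*G + 4*J)/2 = -6 - 2*J - 3*G/2)
j(35, 3)*1409 + 312 = (-6 - 2*3 - 3/2*35)*1409 + 312 = (-6 - 6 - 105/2)*1409 + 312 = -129/2*1409 + 312 = -181761/2 + 312 = -181137/2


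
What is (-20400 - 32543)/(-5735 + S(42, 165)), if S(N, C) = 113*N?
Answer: 52943/989 ≈ 53.532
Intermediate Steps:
(-20400 - 32543)/(-5735 + S(42, 165)) = (-20400 - 32543)/(-5735 + 113*42) = -52943/(-5735 + 4746) = -52943/(-989) = -52943*(-1/989) = 52943/989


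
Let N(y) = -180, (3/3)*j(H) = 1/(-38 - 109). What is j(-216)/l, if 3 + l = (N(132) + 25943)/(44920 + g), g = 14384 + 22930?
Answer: 82234/32478033 ≈ 0.0025320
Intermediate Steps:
g = 37314
j(H) = -1/147 (j(H) = 1/(-38 - 109) = 1/(-147) = -1/147)
l = -220939/82234 (l = -3 + (-180 + 25943)/(44920 + 37314) = -3 + 25763/82234 = -220939/82234 ≈ -2.6867)
j(-216)/l = -1/(147*(-220939/82234)) = -1/147*(-82234/220939) = 82234/32478033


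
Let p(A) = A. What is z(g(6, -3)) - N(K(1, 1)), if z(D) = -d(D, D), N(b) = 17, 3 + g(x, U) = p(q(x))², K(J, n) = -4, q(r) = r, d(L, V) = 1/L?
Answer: -562/33 ≈ -17.030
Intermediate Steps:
g(x, U) = -3 + x²
z(D) = -1/D
z(g(6, -3)) - N(K(1, 1)) = -1/(-3 + 6²) - 1*17 = -1/(-3 + 36) - 17 = -1/33 - 17 = -562/33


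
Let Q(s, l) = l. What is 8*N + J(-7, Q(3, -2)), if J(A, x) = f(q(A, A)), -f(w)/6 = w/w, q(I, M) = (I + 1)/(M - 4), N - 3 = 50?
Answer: 418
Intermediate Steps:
N = 53 (N = 3 + 50 = 53)
q(I, M) = (1 + I)/(-4 + M)
f(w) = -6 (f(w) = -6*w/w = -6*1 = -6)
J(A, x) = -6
8*N + J(-7, Q(3, -2)) = 8*53 - 6 = 424 - 6 = 418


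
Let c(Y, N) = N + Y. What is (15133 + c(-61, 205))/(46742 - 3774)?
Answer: 15277/42968 ≈ 0.35554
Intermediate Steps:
(15133 + c(-61, 205))/(46742 - 3774) = (15133 + (205 - 61))/(46742 - 3774) = (15133 + 144)/42968 = 15277*(1/42968) = 15277/42968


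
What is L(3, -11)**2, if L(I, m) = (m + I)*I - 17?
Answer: 1681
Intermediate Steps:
L(I, m) = -17 + I*(I + m) (L(I, m) = (I + m)*I - 17 = I*(I + m) - 17 = -17 + I*(I + m))
L(3, -11)**2 = (-17 + 3**2 + 3*(-11))**2 = (-17 + 9 - 33)**2 = (-41)**2 = 1681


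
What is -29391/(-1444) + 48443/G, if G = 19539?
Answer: 644222441/28214316 ≈ 22.833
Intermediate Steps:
-29391/(-1444) + 48443/G = -29391/(-1444) + 48443/19539 = -29391*(-1/1444) + 48443*(1/19539) = 29391/1444 + 48443/19539 = 644222441/28214316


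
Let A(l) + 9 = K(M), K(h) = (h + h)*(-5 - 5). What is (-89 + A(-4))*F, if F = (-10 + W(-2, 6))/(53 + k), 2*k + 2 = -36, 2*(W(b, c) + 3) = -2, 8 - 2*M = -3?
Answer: 1456/17 ≈ 85.647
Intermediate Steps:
M = 11/2 (M = 4 - 1/2*(-3) = 4 + 3/2 = 11/2 ≈ 5.5000)
W(b, c) = -4 (W(b, c) = -3 + (1/2)*(-2) = -3 - 1 = -4)
k = -19 (k = -1 + (1/2)*(-36) = -1 - 18 = -19)
K(h) = -20*h (K(h) = (2*h)*(-10) = -20*h)
A(l) = -119 (A(l) = -9 - 20*11/2 = -9 - 110 = -119)
F = -7/17 (F = (-10 - 4)/(53 - 19) = -14/34 = -14*1/34 = -7/17 ≈ -0.41176)
(-89 + A(-4))*F = (-89 - 119)*(-7/17) = -208*(-7/17) = 1456/17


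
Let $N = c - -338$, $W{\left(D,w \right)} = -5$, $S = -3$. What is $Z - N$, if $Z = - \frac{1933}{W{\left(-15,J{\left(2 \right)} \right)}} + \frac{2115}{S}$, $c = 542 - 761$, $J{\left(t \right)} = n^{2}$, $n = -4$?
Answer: $- \frac{2187}{5} \approx -437.4$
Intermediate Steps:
$J{\left(t \right)} = 16$ ($J{\left(t \right)} = \left(-4\right)^{2} = 16$)
$c = -219$
$N = 119$ ($N = -219 - -338 = -219 + 338 = 119$)
$Z = - \frac{1592}{5}$ ($Z = - \frac{1933}{-5} + \frac{2115}{-3} = \left(-1933\right) \left(- \frac{1}{5}\right) + 2115 \left(- \frac{1}{3}\right) = \frac{1933}{5} - 705 = - \frac{1592}{5} \approx -318.4$)
$Z - N = - \frac{1592}{5} - 119 = - \frac{2187}{5}$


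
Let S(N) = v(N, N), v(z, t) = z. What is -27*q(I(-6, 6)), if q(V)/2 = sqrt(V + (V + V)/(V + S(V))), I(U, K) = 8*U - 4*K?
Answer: -54*I*sqrt(71) ≈ -455.01*I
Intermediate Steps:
S(N) = N
I(U, K) = -4*K + 8*U
q(V) = 2*sqrt(1 + V) (q(V) = 2*sqrt(V + (V + V)/(V + V)) = 2*sqrt(V + (2*V)/((2*V))) = 2*sqrt(V + (2*V)*(1/(2*V))) = 2*sqrt(V + 1) = 2*sqrt(1 + V))
-27*q(I(-6, 6)) = -54*sqrt(1 + (-4*6 + 8*(-6))) = -54*sqrt(1 + (-24 - 48)) = -54*sqrt(1 - 72) = -54*sqrt(-71) = -54*I*sqrt(71)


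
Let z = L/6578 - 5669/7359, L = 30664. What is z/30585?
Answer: 8562077/67297429485 ≈ 0.00012723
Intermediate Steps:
z = 8562077/2200341 (z = 30664/6578 - 5669/7359 = 30664*(1/6578) - 5669*1/7359 = 15332/3289 - 5669/7359 = 8562077/2200341 ≈ 3.8913)
z/30585 = (8562077/2200341)/30585 = (8562077/2200341)*(1/30585) = 8562077/67297429485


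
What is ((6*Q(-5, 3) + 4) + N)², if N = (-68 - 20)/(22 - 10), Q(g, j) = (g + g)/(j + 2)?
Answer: 2116/9 ≈ 235.11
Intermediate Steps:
Q(g, j) = 2*g/(2 + j) (Q(g, j) = (2*g)/(2 + j) = 2*g/(2 + j))
N = -22/3 (N = -88/12 = -88*1/12 = -22/3 ≈ -7.3333)
((6*Q(-5, 3) + 4) + N)² = ((6*(2*(-5)/(2 + 3)) + 4) - 22/3)² = ((6*(2*(-5)/5) + 4) - 22/3)² = ((6*(2*(-5)*(⅕)) + 4) - 22/3)² = ((6*(-2) + 4) - 22/3)² = ((-12 + 4) - 22/3)² = (-8 - 22/3)² = (-46/3)² = 2116/9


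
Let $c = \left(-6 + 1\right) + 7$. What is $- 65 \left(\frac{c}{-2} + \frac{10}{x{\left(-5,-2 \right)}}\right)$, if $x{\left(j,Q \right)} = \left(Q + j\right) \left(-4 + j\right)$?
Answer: $\frac{3445}{63} \approx 54.683$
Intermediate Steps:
$c = 2$ ($c = -5 + 7 = 2$)
$x{\left(j,Q \right)} = \left(-4 + j\right) \left(Q + j\right)$
$- 65 \left(\frac{c}{-2} + \frac{10}{x{\left(-5,-2 \right)}}\right) = - 65 \left(\frac{2}{-2} + \frac{10}{\left(-5\right)^{2} - -8 - -20 - -10}\right) = - 65 \left(2 \left(- \frac{1}{2}\right) + \frac{10}{25 + 8 + 20 + 10}\right) = - 65 \left(-1 + \frac{10}{63}\right) = \left(-65\right) \left(- \frac{53}{63}\right) = \frac{3445}{63}$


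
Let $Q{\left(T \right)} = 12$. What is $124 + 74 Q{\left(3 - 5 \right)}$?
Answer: $1012$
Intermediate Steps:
$124 + 74 Q{\left(3 - 5 \right)} = 124 + 74 \cdot 12 = 124 + 888 = 1012$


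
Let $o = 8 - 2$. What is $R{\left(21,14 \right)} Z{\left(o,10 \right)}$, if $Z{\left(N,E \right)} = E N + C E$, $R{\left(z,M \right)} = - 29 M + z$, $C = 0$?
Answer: $-23100$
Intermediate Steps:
$o = 6$
$R{\left(z,M \right)} = z - 29 M$
$Z{\left(N,E \right)} = E N$ ($Z{\left(N,E \right)} = E N + 0 E = E N + 0 = E N$)
$R{\left(21,14 \right)} Z{\left(o,10 \right)} = \left(21 - 406\right) 10 \cdot 6 = \left(21 - 406\right) 60 = \left(-385\right) 60 = -23100$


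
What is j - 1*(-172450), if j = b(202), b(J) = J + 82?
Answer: 172734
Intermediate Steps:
b(J) = 82 + J
j = 284 (j = 82 + 202 = 284)
j - 1*(-172450) = 284 - 1*(-172450) = 284 + 172450 = 172734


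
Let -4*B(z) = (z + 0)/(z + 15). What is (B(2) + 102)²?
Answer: 12020089/1156 ≈ 10398.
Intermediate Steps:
B(z) = -z/(4*(15 + z)) (B(z) = -(z + 0)/(4*(z + 15)) = -z/(4*(15 + z)))
(B(2) + 102)² = (-1*2/(60 + 4*2) + 102)² = (-1*2/(60 + 8) + 102)² = (-1*2/68 + 102)² = (-1*2*1/68 + 102)² = (-1/34 + 102)² = (3467/34)² = 12020089/1156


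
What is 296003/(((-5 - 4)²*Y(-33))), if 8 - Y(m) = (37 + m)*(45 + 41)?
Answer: -296003/27216 ≈ -10.876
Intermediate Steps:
Y(m) = -3174 - 86*m (Y(m) = 8 - (37 + m)*(45 + 41) = 8 - (37 + m)*86 = 8 - (3182 + 86*m) = 8 + (-3182 - 86*m) = -3174 - 86*m)
296003/(((-5 - 4)²*Y(-33))) = 296003/(((-5 - 4)²*(-3174 - 86*(-33)))) = 296003/(((-9)²*(-3174 + 2838))) = 296003/((81*(-336))) = 296003/(-27216) = 296003*(-1/27216) = -296003/27216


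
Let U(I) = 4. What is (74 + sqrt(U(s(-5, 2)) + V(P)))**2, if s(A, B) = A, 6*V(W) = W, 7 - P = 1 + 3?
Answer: 10961/2 + 222*sqrt(2) ≈ 5794.5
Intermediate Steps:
P = 3 (P = 7 - (1 + 3) = 7 - 1*4 = 7 - 4 = 3)
V(W) = W/6
(74 + sqrt(U(s(-5, 2)) + V(P)))**2 = (74 + sqrt(4 + (1/6)*3))**2 = (74 + sqrt(4 + 1/2))**2 = (74 + sqrt(9/2))**2 = (74 + 3*sqrt(2)/2)**2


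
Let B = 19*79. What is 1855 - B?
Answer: 354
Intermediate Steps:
B = 1501
1855 - B = 1855 - 1*1501 = 1855 - 1501 = 354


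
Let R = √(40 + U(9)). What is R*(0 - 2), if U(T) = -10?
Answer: -2*√30 ≈ -10.954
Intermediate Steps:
R = √30 (R = √(40 - 10) = √30 ≈ 5.4772)
R*(0 - 2) = √30*(0 - 2) = √30*(-2) = -2*√30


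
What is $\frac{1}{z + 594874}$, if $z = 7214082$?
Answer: $\frac{1}{7808956} \approx 1.2806 \cdot 10^{-7}$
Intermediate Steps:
$\frac{1}{z + 594874} = \frac{1}{7214082 + 594874} = \frac{1}{7808956}$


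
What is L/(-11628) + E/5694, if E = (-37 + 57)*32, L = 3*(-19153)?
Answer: 18589637/3678324 ≈ 5.0538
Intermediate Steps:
L = -57459
E = 640 (E = 20*32 = 640)
L/(-11628) + E/5694 = -57459/(-11628) + 640/5694 = -57459*(-1/11628) + 640*(1/5694) = 19153/3876 + 320/2847 = 18589637/3678324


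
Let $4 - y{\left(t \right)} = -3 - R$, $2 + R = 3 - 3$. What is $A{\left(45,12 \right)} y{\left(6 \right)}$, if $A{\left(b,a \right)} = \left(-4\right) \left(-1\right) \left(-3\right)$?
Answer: $-60$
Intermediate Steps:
$R = -2$ ($R = -2 + \left(3 - 3\right) = -2 + 0 = -2$)
$y{\left(t \right)} = 5$ ($y{\left(t \right)} = 4 - \left(-3 - -2\right) = 4 - \left(-3 + 2\right) = 4 - -1 = 4 + 1 = 5$)
$A{\left(b,a \right)} = -12$ ($A{\left(b,a \right)} = 4 \left(-3\right) = -12$)
$A{\left(45,12 \right)} y{\left(6 \right)} = \left(-12\right) 5 = -60$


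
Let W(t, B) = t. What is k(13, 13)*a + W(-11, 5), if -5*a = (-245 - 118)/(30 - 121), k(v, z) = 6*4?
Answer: -13717/455 ≈ -30.147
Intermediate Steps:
k(v, z) = 24
a = -363/455 (a = -(-245 - 118)/(5*(30 - 121)) = -(-363)/(5*(-91)) = -(-363)*(-1)/(5*91) = -1/5*363/91 = -363/455 ≈ -0.79780)
k(13, 13)*a + W(-11, 5) = 24*(-363/455) - 11 = -8712/455 - 11 = -13717/455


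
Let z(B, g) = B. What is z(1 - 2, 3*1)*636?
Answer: -636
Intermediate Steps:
z(1 - 2, 3*1)*636 = (1 - 2)*636 = -1*636 = -636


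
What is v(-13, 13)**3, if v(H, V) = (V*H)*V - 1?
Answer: -10618986392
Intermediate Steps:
v(H, V) = -1 + H*V**2 (v(H, V) = (H*V)*V - 1 = H*V**2 - 1 = -1 + H*V**2)
v(-13, 13)**3 = (-1 - 13*13**2)**3 = (-1 - 13*169)**3 = (-1 - 2197)**3 = (-2198)**3 = -10618986392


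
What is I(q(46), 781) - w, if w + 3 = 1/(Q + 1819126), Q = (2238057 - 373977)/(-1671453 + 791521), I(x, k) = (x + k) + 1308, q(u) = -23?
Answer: 827964824145839/400176328838 ≈ 2069.0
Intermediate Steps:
I(x, k) = 1308 + k + x (I(x, k) = (k + x) + 1308 = 1308 + k + x)
Q = -466020/219983 (Q = 1864080/(-879932) = 1864080*(-1/879932) = -466020/219983 ≈ -2.1184)
w = -1200528766531/400176328838 (w = -3 + 1/(-466020/219983 + 1819126) = -3 + 1/(400176328838/219983) = -3 + 219983/400176328838 = -1200528766531/400176328838 ≈ -3.0000)
I(q(46), 781) - w = (1308 + 781 - 23) - 1*(-1200528766531/400176328838) = 2066 + 1200528766531/400176328838 = 827964824145839/400176328838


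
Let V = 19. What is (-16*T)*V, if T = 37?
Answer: -11248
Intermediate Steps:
(-16*T)*V = -16*37*19 = -592*19 = -11248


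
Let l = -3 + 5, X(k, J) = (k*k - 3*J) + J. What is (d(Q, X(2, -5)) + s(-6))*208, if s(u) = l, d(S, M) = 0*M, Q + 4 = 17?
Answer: 416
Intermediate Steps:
X(k, J) = k² - 2*J (X(k, J) = (k² - 3*J) + J = k² - 2*J)
Q = 13 (Q = -4 + 17 = 13)
l = 2
d(S, M) = 0
s(u) = 2
(d(Q, X(2, -5)) + s(-6))*208 = (0 + 2)*208 = 2*208 = 416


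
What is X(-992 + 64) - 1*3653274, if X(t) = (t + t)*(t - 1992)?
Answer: 1766246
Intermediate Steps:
X(t) = 2*t*(-1992 + t) (X(t) = (2*t)*(-1992 + t) = 2*t*(-1992 + t))
X(-992 + 64) - 1*3653274 = 2*(-992 + 64)*(-1992 + (-992 + 64)) - 1*3653274 = 2*(-928)*(-1992 - 928) - 3653274 = 2*(-928)*(-2920) - 3653274 = 5419520 - 3653274 = 1766246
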